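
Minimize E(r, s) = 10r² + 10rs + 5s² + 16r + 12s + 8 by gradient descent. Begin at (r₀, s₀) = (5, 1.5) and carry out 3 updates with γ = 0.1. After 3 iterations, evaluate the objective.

∇E = (20r + 10s + 16, 10r + 10s + 12)
Step 1: at (5, 1.5), ∇E = (131, 77) → (5, 1.5) − 0.1·(131, 77) = (-8.1, -6.2)
Step 2: at (-8.1, -6.2), ∇E = (-208, -131) → (-8.1, -6.2) − 0.1·(-208, -131) = (12.7, 6.9)
Step 3: at (12.7, 6.9), ∇E = (339, 208) → (12.7, 6.9) − 0.1·(339, 208) = (-21.2, -13.9)
E(-21.2, -13.9) = 7909.25

7909.25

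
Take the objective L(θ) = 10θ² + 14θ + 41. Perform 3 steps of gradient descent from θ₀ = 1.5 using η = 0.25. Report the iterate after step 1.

L′(θ) = 20θ + 14
Step 1: L′(1.5) = 44; θ₁ = 1.5 − 0.25·44 = -9.5

-9.5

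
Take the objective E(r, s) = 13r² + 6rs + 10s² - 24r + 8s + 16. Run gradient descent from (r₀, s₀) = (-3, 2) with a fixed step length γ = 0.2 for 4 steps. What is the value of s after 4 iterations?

-543.28

∇E = (26r + 6s - 24, 6r + 20s + 8)
Step 1: at (-3, 2), ∇E = (-90, 30) → (-3, 2) − 0.2·(-90, 30) = (15, -4)
Step 2: at (15, -4), ∇E = (342, 18) → (15, -4) − 0.2·(342, 18) = (-53.4, -7.6)
Step 3: at (-53.4, -7.6), ∇E = (-1458, -464.4) → (-53.4, -7.6) − 0.2·(-1458, -464.4) = (238.2, 85.28)
Step 4: at (238.2, 85.28), ∇E = (6680.88, 3142.8) → (238.2, 85.28) − 0.2·(6680.88, 3142.8) = (-1097.976, -543.28)
s = -543.28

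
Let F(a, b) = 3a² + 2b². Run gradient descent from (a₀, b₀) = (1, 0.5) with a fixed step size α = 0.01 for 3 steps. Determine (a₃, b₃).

(0.830584, 0.442368)

∇F = (6a, 4b)
(a₁, b₁) = (1, 0.5) − 0.01·(6, 2) = (0.94, 0.48)
(a₂, b₂) = (0.94, 0.48) − 0.01·(5.64, 1.92) = (0.8836, 0.4608)
(a₃, b₃) = (0.8836, 0.4608) − 0.01·(5.3016, 1.8432) = (0.830584, 0.442368)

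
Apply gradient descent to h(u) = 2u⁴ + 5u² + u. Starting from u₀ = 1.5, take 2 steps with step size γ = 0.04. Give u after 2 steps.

-0.16859264

h′(u) = 8u³ + 10u + 1
u₁ = 1.5 − 0.04·43 = -0.22
u₂ = -0.22 − 0.04·(-1.285184) = -0.16859264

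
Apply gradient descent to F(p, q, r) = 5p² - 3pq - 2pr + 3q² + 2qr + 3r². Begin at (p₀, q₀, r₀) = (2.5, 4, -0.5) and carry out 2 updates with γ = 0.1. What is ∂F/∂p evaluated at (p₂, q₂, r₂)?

3.06

∇F = (10p - 3q - 2r, -3p + 6q + 2r, -2p + 2q + 6r)
(p₁, q₁, r₁) = (2.5, 4, -0.5) − 0.1·(14, 15.5, 0) = (1.1, 2.45, -0.5)
(p₂, q₂, r₂) = (1.1, 2.45, -0.5) − 0.1·(4.65, 10.4, -0.3) = (0.635, 1.41, -0.47)
∂F/∂p at (0.635, 1.41, -0.47) = 3.06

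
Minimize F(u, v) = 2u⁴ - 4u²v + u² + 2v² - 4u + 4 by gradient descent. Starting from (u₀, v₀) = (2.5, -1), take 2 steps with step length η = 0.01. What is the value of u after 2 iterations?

∇F = (8u³ - 8uv + 2u - 4, -4u² + 4v)
(u₁, v₁) = (2.5, -1) − 0.01·(146, -29) = (1.04, -0.71)
(u₂, v₂) = (1.04, -0.71) − 0.01·(12.986112, -7.1664) = (0.91013888, -0.638336)
u = 0.91013888

0.91013888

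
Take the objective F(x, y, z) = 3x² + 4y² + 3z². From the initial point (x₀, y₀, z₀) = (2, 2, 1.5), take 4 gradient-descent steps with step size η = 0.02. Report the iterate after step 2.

(1.5488, 1.4112, 1.1616)

∇F = (6x, 8y, 6z)
(x₁, y₁, z₁) = (2, 2, 1.5) − 0.02·(12, 16, 9) = (1.76, 1.68, 1.32)
(x₂, y₂, z₂) = (1.76, 1.68, 1.32) − 0.02·(10.56, 13.44, 7.92) = (1.5488, 1.4112, 1.1616)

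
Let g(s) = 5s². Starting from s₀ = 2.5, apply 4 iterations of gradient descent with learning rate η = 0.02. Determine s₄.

1.024

g′(s) = 10s
s₁ = 2.5 − 0.02·25 = 2
s₂ = 2 − 0.02·20 = 1.6
s₃ = 1.6 − 0.02·16 = 1.28
s₄ = 1.28 − 0.02·12.8 = 1.024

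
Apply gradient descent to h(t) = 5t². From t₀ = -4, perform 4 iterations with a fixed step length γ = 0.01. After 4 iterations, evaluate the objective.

34.4373768

h′(t) = 10t
Step 1: h′(-4) = -40; t₁ = -4 − 0.01·(-40) = -3.6
Step 2: h′(-3.6) = -36; t₂ = -3.6 − 0.01·(-36) = -3.24
Step 3: h′(-3.24) = -32.4; t₃ = -3.24 − 0.01·(-32.4) = -2.916
Step 4: h′(-2.916) = -29.16; t₄ = -2.916 − 0.01·(-29.16) = -2.6244
h(-2.6244) = 34.4373768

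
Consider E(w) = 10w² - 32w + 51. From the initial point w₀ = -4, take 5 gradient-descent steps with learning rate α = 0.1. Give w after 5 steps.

7.2

E′(w) = 20w - 32
Step 1: E′(-4) = -112; w₁ = -4 − 0.1·(-112) = 7.2
Step 2: E′(7.2) = 112; w₂ = 7.2 − 0.1·112 = -4
Step 3: E′(-4) = -112; w₃ = -4 − 0.1·(-112) = 7.2
Step 4: E′(7.2) = 112; w₄ = 7.2 − 0.1·112 = -4
Step 5: E′(-4) = -112; w₅ = -4 − 0.1·(-112) = 7.2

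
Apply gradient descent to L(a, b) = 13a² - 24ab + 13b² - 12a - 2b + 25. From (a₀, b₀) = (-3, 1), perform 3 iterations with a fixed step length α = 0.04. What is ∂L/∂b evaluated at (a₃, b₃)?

∇L = (26a - 24b - 12, -24a + 26b - 2)
Step 1: at (-3, 1), ∇L = (-114, 96) → (-3, 1) − 0.04·(-114, 96) = (1.56, -2.84)
Step 2: at (1.56, -2.84), ∇L = (96.72, -113.28) → (1.56, -2.84) − 0.04·(96.72, -113.28) = (-2.3088, 1.6912)
Step 3: at (-2.3088, 1.6912), ∇L = (-112.6176, 97.3824) → (-2.3088, 1.6912) − 0.04·(-112.6176, 97.3824) = (2.195904, -2.204096)
∂L/∂b at (2.195904, -2.204096) = -112.008192

-112.008192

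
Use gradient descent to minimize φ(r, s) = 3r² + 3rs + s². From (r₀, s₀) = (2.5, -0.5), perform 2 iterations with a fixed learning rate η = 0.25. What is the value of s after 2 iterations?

∇φ = (6r + 3s, 3r + 2s)
(r₁, s₁) = (2.5, -0.5) − 0.25·(13.5, 6.5) = (-0.875, -2.125)
(r₂, s₂) = (-0.875, -2.125) − 0.25·(-11.625, -6.875) = (2.03125, -0.40625)
s = -0.40625

-0.40625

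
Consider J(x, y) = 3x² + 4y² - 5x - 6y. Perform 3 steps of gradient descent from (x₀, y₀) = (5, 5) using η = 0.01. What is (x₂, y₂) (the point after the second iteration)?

∇J = (6x - 5, 8y - 6)
Step 1: at (5, 5), ∇J = (25, 34) → (5, 5) − 0.01·(25, 34) = (4.75, 4.66)
Step 2: at (4.75, 4.66), ∇J = (23.5, 31.28) → (4.75, 4.66) − 0.01·(23.5, 31.28) = (4.515, 4.3472)

(4.515, 4.3472)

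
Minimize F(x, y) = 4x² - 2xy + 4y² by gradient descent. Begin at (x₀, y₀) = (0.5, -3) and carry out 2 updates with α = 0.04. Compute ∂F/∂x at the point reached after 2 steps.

∇F = (8x - 2y, -2x + 8y)
(x₁, y₁) = (0.5, -3) − 0.04·(10, -25) = (0.1, -2)
(x₂, y₂) = (0.1, -2) − 0.04·(4.8, -16.2) = (-0.092, -1.352)
∂F/∂x at (-0.092, -1.352) = 1.968

1.968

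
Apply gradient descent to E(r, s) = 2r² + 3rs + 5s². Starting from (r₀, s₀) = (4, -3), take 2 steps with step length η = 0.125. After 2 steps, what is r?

∇E = (4r + 3s, 3r + 10s)
(r₁, s₁) = (4, -3) − 0.125·(7, -18) = (3.125, -0.75)
(r₂, s₂) = (3.125, -0.75) − 0.125·(10.25, 1.875) = (1.84375, -0.984375)
r = 1.84375

1.84375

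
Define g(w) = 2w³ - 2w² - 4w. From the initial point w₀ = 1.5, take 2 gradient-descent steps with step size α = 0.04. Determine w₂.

1.293696

g′(w) = 6w² - 4w - 4
w₁ = 1.5 − 0.04·3.5 = 1.36
w₂ = 1.36 − 0.04·1.6576 = 1.293696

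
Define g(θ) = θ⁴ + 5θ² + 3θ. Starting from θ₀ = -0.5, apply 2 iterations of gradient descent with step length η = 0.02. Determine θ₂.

g′(θ) = 4θ³ + 10θ + 3
θ₁ = -0.5 − 0.02·(-2.5) = -0.45
θ₂ = -0.45 − 0.02·(-1.8645) = -0.41271

-0.41271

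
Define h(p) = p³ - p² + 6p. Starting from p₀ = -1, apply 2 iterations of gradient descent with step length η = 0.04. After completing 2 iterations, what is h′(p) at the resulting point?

22.622264451072

h′(p) = 3p² - 2p + 6
Step 1: h′(-1) = 11; p₁ = -1 − 0.04·11 = -1.44
Step 2: h′(-1.44) = 15.1008; p₂ = -1.44 − 0.04·15.1008 = -2.044032
h′(p) at (-2.044032) = 22.622264451072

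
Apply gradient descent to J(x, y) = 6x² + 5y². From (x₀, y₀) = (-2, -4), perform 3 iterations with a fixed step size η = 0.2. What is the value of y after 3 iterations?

4

∇J = (12x, 10y)
(x₁, y₁) = (-2, -4) − 0.2·(-24, -40) = (2.8, 4)
(x₂, y₂) = (2.8, 4) − 0.2·(33.6, 40) = (-3.92, -4)
(x₃, y₃) = (-3.92, -4) − 0.2·(-47.04, -40) = (5.488, 4)
y = 4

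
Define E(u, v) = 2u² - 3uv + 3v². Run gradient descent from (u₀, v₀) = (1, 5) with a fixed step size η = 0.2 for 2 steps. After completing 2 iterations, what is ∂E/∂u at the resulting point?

∇E = (4u - 3v, -3u + 6v)
Step 1: at (1, 5), ∇E = (-11, 27) → (1, 5) − 0.2·(-11, 27) = (3.2, -0.4)
Step 2: at (3.2, -0.4), ∇E = (14, -12) → (3.2, -0.4) − 0.2·(14, -12) = (0.4, 2)
∂E/∂u at (0.4, 2) = -4.4

-4.4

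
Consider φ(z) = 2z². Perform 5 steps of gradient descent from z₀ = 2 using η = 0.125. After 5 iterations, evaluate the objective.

φ′(z) = 4z
Step 1: φ′(2) = 8; z₁ = 2 − 0.125·8 = 1
Step 2: φ′(1) = 4; z₂ = 1 − 0.125·4 = 0.5
Step 3: φ′(0.5) = 2; z₃ = 0.5 − 0.125·2 = 0.25
Step 4: φ′(0.25) = 1; z₄ = 0.25 − 0.125·1 = 0.125
Step 5: φ′(0.125) = 0.5; z₅ = 0.125 − 0.125·0.5 = 0.0625
φ(0.0625) = 0.0078125

0.0078125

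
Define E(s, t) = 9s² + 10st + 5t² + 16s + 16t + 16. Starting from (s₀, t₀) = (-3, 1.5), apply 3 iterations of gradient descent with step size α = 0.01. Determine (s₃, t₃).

(-2.421728, 1.41024)

∇E = (18s + 10t + 16, 10s + 10t + 16)
(s₁, t₁) = (-3, 1.5) − 0.01·(-23, 1) = (-2.77, 1.49)
(s₂, t₂) = (-2.77, 1.49) − 0.01·(-18.96, 3.2) = (-2.5804, 1.458)
(s₃, t₃) = (-2.5804, 1.458) − 0.01·(-15.8672, 4.776) = (-2.421728, 1.41024)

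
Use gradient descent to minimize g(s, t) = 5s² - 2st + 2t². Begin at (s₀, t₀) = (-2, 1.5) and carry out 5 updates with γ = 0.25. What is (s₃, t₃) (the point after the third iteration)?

∇g = (10s - 2t, -2s + 4t)
(s₁, t₁) = (-2, 1.5) − 0.25·(-23, 10) = (3.75, -1)
(s₂, t₂) = (3.75, -1) − 0.25·(39.5, -11.5) = (-6.125, 1.875)
(s₃, t₃) = (-6.125, 1.875) − 0.25·(-65, 19.75) = (10.125, -3.0625)

(10.125, -3.0625)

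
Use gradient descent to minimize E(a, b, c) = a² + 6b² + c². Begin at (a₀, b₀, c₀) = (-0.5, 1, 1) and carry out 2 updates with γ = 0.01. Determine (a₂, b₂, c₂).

∇E = (2a, 12b, 2c)
Step 1: at (-0.5, 1, 1), ∇E = (-1, 12, 2) → (-0.5, 1, 1) − 0.01·(-1, 12, 2) = (-0.49, 0.88, 0.98)
Step 2: at (-0.49, 0.88, 0.98), ∇E = (-0.98, 10.56, 1.96) → (-0.49, 0.88, 0.98) − 0.01·(-0.98, 10.56, 1.96) = (-0.4802, 0.7744, 0.9604)

(-0.4802, 0.7744, 0.9604)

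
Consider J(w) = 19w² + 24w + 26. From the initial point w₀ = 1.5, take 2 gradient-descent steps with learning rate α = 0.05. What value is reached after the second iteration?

J′(w) = 38w + 24
Step 1: J′(1.5) = 81; w₁ = 1.5 − 0.05·81 = -2.55
Step 2: J′(-2.55) = -72.9; w₂ = -2.55 − 0.05·(-72.9) = 1.095

1.095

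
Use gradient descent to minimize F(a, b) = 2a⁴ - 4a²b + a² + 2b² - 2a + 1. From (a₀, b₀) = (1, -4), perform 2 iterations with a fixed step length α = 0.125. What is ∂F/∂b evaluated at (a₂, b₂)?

∇F = (8a³ - 8ab + 2a - 2, -4a² + 4b)
(a₁, b₁) = (1, -4) − 0.125·(40, -20) = (-4, -1.5)
(a₂, b₂) = (-4, -1.5) − 0.125·(-570, -70) = (67.25, 7.25)
∂F/∂b at (67.25, 7.25) = -18061.25

-18061.25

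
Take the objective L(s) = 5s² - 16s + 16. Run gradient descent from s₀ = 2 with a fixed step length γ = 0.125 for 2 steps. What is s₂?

1.625

L′(s) = 10s - 16
Step 1: L′(2) = 4; s₁ = 2 − 0.125·4 = 1.5
Step 2: L′(1.5) = -1; s₂ = 1.5 − 0.125·(-1) = 1.625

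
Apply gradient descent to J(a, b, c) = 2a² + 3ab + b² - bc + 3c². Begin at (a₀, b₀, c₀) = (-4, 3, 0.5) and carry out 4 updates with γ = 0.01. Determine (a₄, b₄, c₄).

(-3.74735019, 3.24045417, 0.50361455)

∇J = (4a + 3b, 3a + 2b - c, -b + 6c)
(a₁, b₁, c₁) = (-4, 3, 0.5) − 0.01·(-7, -6.5, 0) = (-3.93, 3.065, 0.5)
(a₂, b₂, c₂) = (-3.93, 3.065, 0.5) − 0.01·(-6.525, -6.16, -0.065) = (-3.86475, 3.1266, 0.50065)
(a₃, b₃, c₃) = (-3.86475, 3.1266, 0.50065) − 0.01·(-6.0792, -5.8417, -0.1227) = (-3.803958, 3.185017, 0.501877)
(a₄, b₄, c₄) = (-3.803958, 3.185017, 0.501877) − 0.01·(-5.660781, -5.543717, -0.173755) = (-3.74735019, 3.24045417, 0.50361455)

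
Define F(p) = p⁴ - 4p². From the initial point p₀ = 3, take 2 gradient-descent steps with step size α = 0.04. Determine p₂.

F′(p) = 4p³ - 8p
Step 1: F′(3) = 84; p₁ = 3 − 0.04·84 = -0.36
Step 2: F′(-0.36) = 2.693376; p₂ = -0.36 − 0.04·2.693376 = -0.46773504

-0.46773504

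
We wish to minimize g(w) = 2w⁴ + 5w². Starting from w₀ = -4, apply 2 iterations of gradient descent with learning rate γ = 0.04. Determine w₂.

-1880.38595584

g′(w) = 8w³ + 10w
Step 1: g′(-4) = -552; w₁ = -4 − 0.04·(-552) = 18.08
Step 2: g′(18.08) = 47461.648896; w₂ = 18.08 − 0.04·47461.648896 = -1880.38595584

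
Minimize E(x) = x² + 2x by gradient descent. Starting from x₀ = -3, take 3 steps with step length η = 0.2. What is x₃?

-1.432

E′(x) = 2x + 2
x₁ = -3 − 0.2·(-4) = -2.2
x₂ = -2.2 − 0.2·(-2.4) = -1.72
x₃ = -1.72 − 0.2·(-1.44) = -1.432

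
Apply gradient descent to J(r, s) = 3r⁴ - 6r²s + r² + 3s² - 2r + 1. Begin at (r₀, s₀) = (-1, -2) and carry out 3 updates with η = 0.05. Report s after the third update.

∇J = (12r³ - 12rs + 2r - 2, -6r² + 6s)
(r₁, s₁) = (-1, -2) − 0.05·(-40, -18) = (1, -1.1)
(r₂, s₂) = (1, -1.1) − 0.05·(25.2, -12.6) = (-0.26, -0.47)
(r₃, s₃) = (-0.26, -0.47) − 0.05·(-4.197312, -3.2256) = (-0.0501344, -0.30872)
s = -0.30872

-0.30872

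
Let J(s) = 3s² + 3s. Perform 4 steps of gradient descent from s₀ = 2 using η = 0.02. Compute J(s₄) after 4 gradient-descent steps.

5.99314734010368

J′(s) = 6s + 3
s₁ = 2 − 0.02·15 = 1.7
s₂ = 1.7 − 0.02·13.2 = 1.436
s₃ = 1.436 − 0.02·11.616 = 1.20368
s₄ = 1.20368 − 0.02·10.22208 = 0.9992384
J(0.9992384) = 5.99314734010368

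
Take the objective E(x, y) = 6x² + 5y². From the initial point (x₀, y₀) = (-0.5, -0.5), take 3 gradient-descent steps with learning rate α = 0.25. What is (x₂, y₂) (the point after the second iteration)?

∇E = (12x, 10y)
Step 1: at (-0.5, -0.5), ∇E = (-6, -5) → (-0.5, -0.5) − 0.25·(-6, -5) = (1, 0.75)
Step 2: at (1, 0.75), ∇E = (12, 7.5) → (1, 0.75) − 0.25·(12, 7.5) = (-2, -1.125)

(-2, -1.125)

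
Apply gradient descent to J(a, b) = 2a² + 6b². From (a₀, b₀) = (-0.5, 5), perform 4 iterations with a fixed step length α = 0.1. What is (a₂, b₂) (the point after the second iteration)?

(-0.18, 0.2)

∇J = (4a, 12b)
(a₁, b₁) = (-0.5, 5) − 0.1·(-2, 60) = (-0.3, -1)
(a₂, b₂) = (-0.3, -1) − 0.1·(-1.2, -12) = (-0.18, 0.2)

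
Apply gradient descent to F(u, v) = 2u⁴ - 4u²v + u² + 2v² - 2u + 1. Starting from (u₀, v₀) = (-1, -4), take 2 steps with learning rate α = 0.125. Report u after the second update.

-94.25

∇F = (8u³ - 8uv + 2u - 2, -4u² + 4v)
(u₁, v₁) = (-1, -4) − 0.125·(-44, -20) = (4.5, -1.5)
(u₂, v₂) = (4.5, -1.5) − 0.125·(790, -87) = (-94.25, 9.375)
u = -94.25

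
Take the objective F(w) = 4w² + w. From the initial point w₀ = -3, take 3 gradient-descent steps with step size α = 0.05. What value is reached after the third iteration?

F′(w) = 8w + 1
w₁ = -3 − 0.05·(-23) = -1.85
w₂ = -1.85 − 0.05·(-13.8) = -1.16
w₃ = -1.16 − 0.05·(-8.28) = -0.746

-0.746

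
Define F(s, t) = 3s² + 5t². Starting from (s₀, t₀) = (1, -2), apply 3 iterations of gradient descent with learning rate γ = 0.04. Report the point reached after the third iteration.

(0.438976, -0.432)

∇F = (6s, 10t)
Step 1: at (1, -2), ∇F = (6, -20) → (1, -2) − 0.04·(6, -20) = (0.76, -1.2)
Step 2: at (0.76, -1.2), ∇F = (4.56, -12) → (0.76, -1.2) − 0.04·(4.56, -12) = (0.5776, -0.72)
Step 3: at (0.5776, -0.72), ∇F = (3.4656, -7.2) → (0.5776, -0.72) − 0.04·(3.4656, -7.2) = (0.438976, -0.432)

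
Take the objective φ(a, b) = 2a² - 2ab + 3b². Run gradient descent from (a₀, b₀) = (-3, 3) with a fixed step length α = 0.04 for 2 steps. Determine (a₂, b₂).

∇φ = (4a - 2b, -2a + 6b)
(a₁, b₁) = (-3, 3) − 0.04·(-18, 24) = (-2.28, 2.04)
(a₂, b₂) = (-2.28, 2.04) − 0.04·(-13.2, 16.8) = (-1.752, 1.368)

(-1.752, 1.368)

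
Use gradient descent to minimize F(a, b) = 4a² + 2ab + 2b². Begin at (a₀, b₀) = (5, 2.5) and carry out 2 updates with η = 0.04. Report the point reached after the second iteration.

∇F = (8a + 2b, 2a + 4b)
(a₁, b₁) = (5, 2.5) − 0.04·(45, 20) = (3.2, 1.7)
(a₂, b₂) = (3.2, 1.7) − 0.04·(29, 13.2) = (2.04, 1.172)

(2.04, 1.172)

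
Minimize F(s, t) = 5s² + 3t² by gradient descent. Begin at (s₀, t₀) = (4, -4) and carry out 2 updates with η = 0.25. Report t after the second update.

∇F = (10s, 6t)
Step 1: at (4, -4), ∇F = (40, -24) → (4, -4) − 0.25·(40, -24) = (-6, 2)
Step 2: at (-6, 2), ∇F = (-60, 12) → (-6, 2) − 0.25·(-60, 12) = (9, -1)
t = -1

-1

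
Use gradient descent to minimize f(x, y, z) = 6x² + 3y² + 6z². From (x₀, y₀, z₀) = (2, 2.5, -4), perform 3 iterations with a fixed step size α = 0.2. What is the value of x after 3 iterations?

∇f = (12x, 6y, 12z)
Step 1: at (2, 2.5, -4), ∇f = (24, 15, -48) → (2, 2.5, -4) − 0.2·(24, 15, -48) = (-2.8, -0.5, 5.6)
Step 2: at (-2.8, -0.5, 5.6), ∇f = (-33.6, -3, 67.2) → (-2.8, -0.5, 5.6) − 0.2·(-33.6, -3, 67.2) = (3.92, 0.1, -7.84)
Step 3: at (3.92, 0.1, -7.84), ∇f = (47.04, 0.6, -94.08) → (3.92, 0.1, -7.84) − 0.2·(47.04, 0.6, -94.08) = (-5.488, -0.02, 10.976)
x = -5.488

-5.488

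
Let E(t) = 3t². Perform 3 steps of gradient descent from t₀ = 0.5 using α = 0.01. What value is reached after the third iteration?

E′(t) = 6t
Step 1: E′(0.5) = 3; t₁ = 0.5 − 0.01·3 = 0.47
Step 2: E′(0.47) = 2.82; t₂ = 0.47 − 0.01·2.82 = 0.4418
Step 3: E′(0.4418) = 2.6508; t₃ = 0.4418 − 0.01·2.6508 = 0.415292

0.415292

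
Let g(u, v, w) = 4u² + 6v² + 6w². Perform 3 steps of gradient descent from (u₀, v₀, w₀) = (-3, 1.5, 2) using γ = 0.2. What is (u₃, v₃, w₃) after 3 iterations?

(0.648, -4.116, -5.488)

∇g = (8u, 12v, 12w)
(u₁, v₁, w₁) = (-3, 1.5, 2) − 0.2·(-24, 18, 24) = (1.8, -2.1, -2.8)
(u₂, v₂, w₂) = (1.8, -2.1, -2.8) − 0.2·(14.4, -25.2, -33.6) = (-1.08, 2.94, 3.92)
(u₃, v₃, w₃) = (-1.08, 2.94, 3.92) − 0.2·(-8.64, 35.28, 47.04) = (0.648, -4.116, -5.488)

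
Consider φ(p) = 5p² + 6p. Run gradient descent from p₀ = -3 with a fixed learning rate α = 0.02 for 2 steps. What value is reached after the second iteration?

φ′(p) = 10p + 6
p₁ = -3 − 0.02·(-24) = -2.52
p₂ = -2.52 − 0.02·(-19.2) = -2.136

-2.136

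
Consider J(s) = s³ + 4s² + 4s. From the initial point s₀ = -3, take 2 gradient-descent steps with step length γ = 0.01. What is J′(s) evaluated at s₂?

8.536426718827

J′(s) = 3s² + 8s + 4
s₁ = -3 − 0.01·7 = -3.07
s₂ = -3.07 − 0.01·7.7147 = -3.147147
J′(s) at (-3.147147) = 8.536426718827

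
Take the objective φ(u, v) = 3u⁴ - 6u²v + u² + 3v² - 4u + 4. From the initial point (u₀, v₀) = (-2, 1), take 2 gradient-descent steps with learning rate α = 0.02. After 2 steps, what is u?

∇φ = (12u³ - 12uv + 2u - 4, -6u² + 6v)
Step 1: at (-2, 1), ∇φ = (-80, -18) → (-2, 1) − 0.02·(-80, -18) = (-0.4, 1.36)
Step 2: at (-0.4, 1.36), ∇φ = (0.96, 7.2) → (-0.4, 1.36) − 0.02·(0.96, 7.2) = (-0.4192, 1.216)
u = -0.4192

-0.4192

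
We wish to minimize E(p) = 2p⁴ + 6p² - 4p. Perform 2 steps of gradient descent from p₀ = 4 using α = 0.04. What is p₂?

1932.56455168

E′(p) = 8p³ + 12p - 4
Step 1: E′(4) = 556; p₁ = 4 − 0.04·556 = -18.24
Step 2: E′(-18.24) = -48770.113792; p₂ = -18.24 − 0.04·(-48770.113792) = 1932.56455168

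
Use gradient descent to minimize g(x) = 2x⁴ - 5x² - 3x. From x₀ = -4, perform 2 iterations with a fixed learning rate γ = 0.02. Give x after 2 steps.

g′(x) = 8x³ - 10x - 3
x₁ = -4 − 0.02·(-475) = 5.5
x₂ = 5.5 − 0.02·1273 = -19.96

-19.96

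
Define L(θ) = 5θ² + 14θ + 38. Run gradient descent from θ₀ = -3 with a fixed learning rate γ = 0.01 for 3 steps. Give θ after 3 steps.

-2.5664

L′(θ) = 10θ + 14
Step 1: L′(-3) = -16; θ₁ = -3 − 0.01·(-16) = -2.84
Step 2: L′(-2.84) = -14.4; θ₂ = -2.84 − 0.01·(-14.4) = -2.696
Step 3: L′(-2.696) = -12.96; θ₃ = -2.696 − 0.01·(-12.96) = -2.5664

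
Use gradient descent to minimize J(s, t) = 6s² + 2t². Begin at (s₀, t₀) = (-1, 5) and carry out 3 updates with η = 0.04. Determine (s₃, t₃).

(-0.140608, 2.96352)

∇J = (12s, 4t)
(s₁, t₁) = (-1, 5) − 0.04·(-12, 20) = (-0.52, 4.2)
(s₂, t₂) = (-0.52, 4.2) − 0.04·(-6.24, 16.8) = (-0.2704, 3.528)
(s₃, t₃) = (-0.2704, 3.528) − 0.04·(-3.2448, 14.112) = (-0.140608, 2.96352)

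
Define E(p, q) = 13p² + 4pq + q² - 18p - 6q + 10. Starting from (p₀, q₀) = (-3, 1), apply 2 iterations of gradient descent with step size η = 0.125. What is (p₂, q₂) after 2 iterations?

∇E = (26p + 4q - 18, 4p + 2q - 6)
(p₁, q₁) = (-3, 1) − 0.125·(-92, -16) = (8.5, 3)
(p₂, q₂) = (8.5, 3) − 0.125·(215, 34) = (-18.375, -1.25)

(-18.375, -1.25)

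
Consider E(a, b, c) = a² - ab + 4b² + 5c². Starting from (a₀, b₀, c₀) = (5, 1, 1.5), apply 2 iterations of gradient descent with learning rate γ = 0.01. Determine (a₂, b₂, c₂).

∇E = (2a - b, -a + 8b, 10c)
Step 1: at (5, 1, 1.5), ∇E = (9, 3, 15) → (5, 1, 1.5) − 0.01·(9, 3, 15) = (4.91, 0.97, 1.35)
Step 2: at (4.91, 0.97, 1.35), ∇E = (8.85, 2.85, 13.5) → (4.91, 0.97, 1.35) − 0.01·(8.85, 2.85, 13.5) = (4.8215, 0.9415, 1.215)

(4.8215, 0.9415, 1.215)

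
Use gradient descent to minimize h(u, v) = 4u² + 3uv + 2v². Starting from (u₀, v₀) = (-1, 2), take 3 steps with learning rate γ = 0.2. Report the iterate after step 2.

∇h = (8u + 3v, 3u + 4v)
(u₁, v₁) = (-1, 2) − 0.2·(-2, 5) = (-0.6, 1)
(u₂, v₂) = (-0.6, 1) − 0.2·(-1.8, 2.2) = (-0.24, 0.56)

(-0.24, 0.56)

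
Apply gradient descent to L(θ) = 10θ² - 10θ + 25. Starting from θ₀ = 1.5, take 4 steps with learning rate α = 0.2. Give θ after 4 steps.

81.5

L′(θ) = 20θ - 10
Step 1: L′(1.5) = 20; θ₁ = 1.5 − 0.2·20 = -2.5
Step 2: L′(-2.5) = -60; θ₂ = -2.5 − 0.2·(-60) = 9.5
Step 3: L′(9.5) = 180; θ₃ = 9.5 − 0.2·180 = -26.5
Step 4: L′(-26.5) = -540; θ₄ = -26.5 − 0.2·(-540) = 81.5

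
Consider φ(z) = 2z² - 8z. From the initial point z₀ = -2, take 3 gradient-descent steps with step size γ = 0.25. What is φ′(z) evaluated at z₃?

φ′(z) = 4z - 8
z₁ = -2 − 0.25·(-16) = 2
z₂ = 2 − 0.25·0 = 2
z₃ = 2 − 0.25·0 = 2
φ′(z) at (2) = 0

0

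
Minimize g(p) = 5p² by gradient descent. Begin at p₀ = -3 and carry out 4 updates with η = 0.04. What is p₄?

-0.3888

g′(p) = 10p
p₁ = -3 − 0.04·(-30) = -1.8
p₂ = -1.8 − 0.04·(-18) = -1.08
p₃ = -1.08 − 0.04·(-10.8) = -0.648
p₄ = -0.648 − 0.04·(-6.48) = -0.3888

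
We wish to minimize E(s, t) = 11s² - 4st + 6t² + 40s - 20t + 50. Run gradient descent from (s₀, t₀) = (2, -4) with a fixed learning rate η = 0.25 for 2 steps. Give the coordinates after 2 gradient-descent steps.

(108.5, -48)

∇E = (22s - 4t + 40, -4s + 12t - 20)
(s₁, t₁) = (2, -4) − 0.25·(100, -76) = (-23, 15)
(s₂, t₂) = (-23, 15) − 0.25·(-526, 252) = (108.5, -48)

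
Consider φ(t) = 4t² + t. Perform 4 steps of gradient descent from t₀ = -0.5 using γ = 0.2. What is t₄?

-0.1736

φ′(t) = 8t + 1
Step 1: φ′(-0.5) = -3; t₁ = -0.5 − 0.2·(-3) = 0.1
Step 2: φ′(0.1) = 1.8; t₂ = 0.1 − 0.2·1.8 = -0.26
Step 3: φ′(-0.26) = -1.08; t₃ = -0.26 − 0.2·(-1.08) = -0.044
Step 4: φ′(-0.044) = 0.648; t₄ = -0.044 − 0.2·0.648 = -0.1736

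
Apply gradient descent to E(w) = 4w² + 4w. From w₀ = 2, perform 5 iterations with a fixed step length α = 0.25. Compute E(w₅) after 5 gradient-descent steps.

24

E′(w) = 8w + 4
w₁ = 2 − 0.25·20 = -3
w₂ = -3 − 0.25·(-20) = 2
w₃ = 2 − 0.25·20 = -3
w₄ = -3 − 0.25·(-20) = 2
w₅ = 2 − 0.25·20 = -3
E(-3) = 24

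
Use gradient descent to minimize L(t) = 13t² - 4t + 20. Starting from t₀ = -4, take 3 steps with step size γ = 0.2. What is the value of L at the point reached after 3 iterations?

L′(t) = 26t - 4
t₁ = -4 − 0.2·(-108) = 17.6
t₂ = 17.6 − 0.2·453.6 = -73.12
t₃ = -73.12 − 0.2·(-1905.12) = 307.904
L(307.904) = 1231251.735808

1231251.735808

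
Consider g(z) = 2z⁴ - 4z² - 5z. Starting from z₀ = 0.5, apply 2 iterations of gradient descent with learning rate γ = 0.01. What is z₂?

g′(z) = 8z³ - 8z - 5
Step 1: g′(0.5) = -8; z₁ = 0.5 − 0.01·(-8) = 0.58
Step 2: g′(0.58) = -8.079104; z₂ = 0.58 − 0.01·(-8.079104) = 0.66079104

0.66079104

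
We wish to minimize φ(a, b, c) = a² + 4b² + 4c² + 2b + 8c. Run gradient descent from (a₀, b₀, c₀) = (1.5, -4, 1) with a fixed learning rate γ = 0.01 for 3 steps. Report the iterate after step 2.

(1.4406, -3.424, 0.6928)

∇φ = (2a, 8b + 2, 8c + 8)
(a₁, b₁, c₁) = (1.5, -4, 1) − 0.01·(3, -30, 16) = (1.47, -3.7, 0.84)
(a₂, b₂, c₂) = (1.47, -3.7, 0.84) − 0.01·(2.94, -27.6, 14.72) = (1.4406, -3.424, 0.6928)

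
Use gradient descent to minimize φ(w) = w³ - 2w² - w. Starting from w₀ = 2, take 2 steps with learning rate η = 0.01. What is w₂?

φ′(w) = 3w² - 4w - 1
Step 1: φ′(2) = 3; w₁ = 2 − 0.01·3 = 1.97
Step 2: φ′(1.97) = 2.7627; w₂ = 1.97 − 0.01·2.7627 = 1.942373

1.942373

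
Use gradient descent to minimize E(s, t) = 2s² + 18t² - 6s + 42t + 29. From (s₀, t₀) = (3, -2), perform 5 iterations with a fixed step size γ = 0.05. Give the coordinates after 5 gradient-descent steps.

∇E = (4s - 6, 36t + 42)
Step 1: at (3, -2), ∇E = (6, -30) → (3, -2) − 0.05·(6, -30) = (2.7, -0.5)
Step 2: at (2.7, -0.5), ∇E = (4.8, 24) → (2.7, -0.5) − 0.05·(4.8, 24) = (2.46, -1.7)
Step 3: at (2.46, -1.7), ∇E = (3.84, -19.2) → (2.46, -1.7) − 0.05·(3.84, -19.2) = (2.268, -0.74)
Step 4: at (2.268, -0.74), ∇E = (3.072, 15.36) → (2.268, -0.74) − 0.05·(3.072, 15.36) = (2.1144, -1.508)
Step 5: at (2.1144, -1.508), ∇E = (2.4576, -12.288) → (2.1144, -1.508) − 0.05·(2.4576, -12.288) = (1.99152, -0.8936)

(1.99152, -0.8936)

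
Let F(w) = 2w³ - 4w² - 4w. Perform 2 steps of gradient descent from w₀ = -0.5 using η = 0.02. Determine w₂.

F′(w) = 6w² - 8w - 4
w₁ = -0.5 − 0.02·1.5 = -0.53
w₂ = -0.53 − 0.02·1.9254 = -0.568508

-0.568508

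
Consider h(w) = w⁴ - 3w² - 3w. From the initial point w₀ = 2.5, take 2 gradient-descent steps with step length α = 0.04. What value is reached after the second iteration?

h′(w) = 4w³ - 6w - 3
Step 1: h′(2.5) = 44.5; w₁ = 2.5 − 0.04·44.5 = 0.72
Step 2: h′(0.72) = -5.827008; w₂ = 0.72 − 0.04·(-5.827008) = 0.95308032

0.95308032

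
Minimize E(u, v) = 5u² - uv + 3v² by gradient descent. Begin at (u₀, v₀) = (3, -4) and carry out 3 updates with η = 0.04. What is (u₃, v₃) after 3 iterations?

(0.434176, -1.602048)

∇E = (10u - v, -u + 6v)
Step 1: at (3, -4), ∇E = (34, -27) → (3, -4) − 0.04·(34, -27) = (1.64, -2.92)
Step 2: at (1.64, -2.92), ∇E = (19.32, -19.16) → (1.64, -2.92) − 0.04·(19.32, -19.16) = (0.8672, -2.1536)
Step 3: at (0.8672, -2.1536), ∇E = (10.8256, -13.7888) → (0.8672, -2.1536) − 0.04·(10.8256, -13.7888) = (0.434176, -1.602048)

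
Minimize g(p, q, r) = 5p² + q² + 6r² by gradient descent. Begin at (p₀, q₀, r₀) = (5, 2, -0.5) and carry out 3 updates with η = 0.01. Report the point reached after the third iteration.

(3.645, 1.882384, -0.340736)

∇g = (10p, 2q, 12r)
(p₁, q₁, r₁) = (5, 2, -0.5) − 0.01·(50, 4, -6) = (4.5, 1.96, -0.44)
(p₂, q₂, r₂) = (4.5, 1.96, -0.44) − 0.01·(45, 3.92, -5.28) = (4.05, 1.9208, -0.3872)
(p₃, q₃, r₃) = (4.05, 1.9208, -0.3872) − 0.01·(40.5, 3.8416, -4.6464) = (3.645, 1.882384, -0.340736)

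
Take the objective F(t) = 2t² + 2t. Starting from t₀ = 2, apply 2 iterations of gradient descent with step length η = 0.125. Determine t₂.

F′(t) = 4t + 2
t₁ = 2 − 0.125·10 = 0.75
t₂ = 0.75 − 0.125·5 = 0.125

0.125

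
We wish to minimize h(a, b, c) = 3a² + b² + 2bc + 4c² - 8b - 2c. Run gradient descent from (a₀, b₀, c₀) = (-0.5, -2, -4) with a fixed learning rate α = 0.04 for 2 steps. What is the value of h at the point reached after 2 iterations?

19.1929568

∇h = (6a, 2b + 2c - 8, 2b + 8c - 2)
Step 1: at (-0.5, -2, -4), ∇h = (-3, -20, -38) → (-0.5, -2, -4) − 0.04·(-3, -20, -38) = (-0.38, -1.2, -2.48)
Step 2: at (-0.38, -1.2, -2.48), ∇h = (-2.28, -15.36, -24.24) → (-0.38, -1.2, -2.48) − 0.04·(-2.28, -15.36, -24.24) = (-0.2888, -0.5856, -1.5104)
h(-0.2888, -0.5856, -1.5104) = 19.1929568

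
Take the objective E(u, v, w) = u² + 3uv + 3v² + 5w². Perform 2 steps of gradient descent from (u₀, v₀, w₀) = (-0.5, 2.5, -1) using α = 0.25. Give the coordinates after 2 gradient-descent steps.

∇E = (2u + 3v, 3u + 6v, 10w)
Step 1: at (-0.5, 2.5, -1), ∇E = (6.5, 13.5, -10) → (-0.5, 2.5, -1) − 0.25·(6.5, 13.5, -10) = (-2.125, -0.875, 1.5)
Step 2: at (-2.125, -0.875, 1.5), ∇E = (-6.875, -11.625, 15) → (-2.125, -0.875, 1.5) − 0.25·(-6.875, -11.625, 15) = (-0.40625, 2.03125, -2.25)

(-0.40625, 2.03125, -2.25)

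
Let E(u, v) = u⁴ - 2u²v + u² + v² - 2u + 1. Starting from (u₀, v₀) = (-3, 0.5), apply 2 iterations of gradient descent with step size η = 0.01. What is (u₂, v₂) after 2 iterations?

(-1.61856, 0.7288)

∇E = (4u³ - 4uv + 2u - 2, -2u² + 2v)
Step 1: at (-3, 0.5), ∇E = (-110, -17) → (-3, 0.5) − 0.01·(-110, -17) = (-1.9, 0.67)
Step 2: at (-1.9, 0.67), ∇E = (-28.144, -5.88) → (-1.9, 0.67) − 0.01·(-28.144, -5.88) = (-1.61856, 0.7288)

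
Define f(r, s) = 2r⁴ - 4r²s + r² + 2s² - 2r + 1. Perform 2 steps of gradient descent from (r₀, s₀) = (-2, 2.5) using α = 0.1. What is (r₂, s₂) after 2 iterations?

∇f = (8r³ - 8rs + 2r - 2, -4r² + 4s)
(r₁, s₁) = (-2, 2.5) − 0.1·(-30, -6) = (1, 3.1)
(r₂, s₂) = (1, 3.1) − 0.1·(-16.8, 8.4) = (2.68, 2.26)

(2.68, 2.26)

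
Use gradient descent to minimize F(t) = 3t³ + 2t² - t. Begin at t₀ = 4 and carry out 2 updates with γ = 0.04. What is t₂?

-3.947456

F′(t) = 9t² + 4t - 1
Step 1: F′(4) = 159; t₁ = 4 − 0.04·159 = -2.36
Step 2: F′(-2.36) = 39.6864; t₂ = -2.36 − 0.04·39.6864 = -3.947456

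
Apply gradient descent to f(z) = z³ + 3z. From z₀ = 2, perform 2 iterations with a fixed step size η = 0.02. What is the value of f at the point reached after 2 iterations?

f′(z) = 3z² + 3
z₁ = 2 − 0.02·15 = 1.7
z₂ = 1.7 − 0.02·11.67 = 1.4666
f(1.4666) = 7.554332760296

7.554332760296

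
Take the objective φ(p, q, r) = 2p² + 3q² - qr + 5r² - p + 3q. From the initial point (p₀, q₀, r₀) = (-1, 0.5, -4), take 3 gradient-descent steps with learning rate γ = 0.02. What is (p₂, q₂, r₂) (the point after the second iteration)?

(-0.808, 0.1402, -2.546)

∇φ = (4p - 1, 6q - r + 3, -q + 10r)
Step 1: at (-1, 0.5, -4), ∇φ = (-5, 10, -40.5) → (-1, 0.5, -4) − 0.02·(-5, 10, -40.5) = (-0.9, 0.3, -3.19)
Step 2: at (-0.9, 0.3, -3.19), ∇φ = (-4.6, 7.99, -32.2) → (-0.9, 0.3, -3.19) − 0.02·(-4.6, 7.99, -32.2) = (-0.808, 0.1402, -2.546)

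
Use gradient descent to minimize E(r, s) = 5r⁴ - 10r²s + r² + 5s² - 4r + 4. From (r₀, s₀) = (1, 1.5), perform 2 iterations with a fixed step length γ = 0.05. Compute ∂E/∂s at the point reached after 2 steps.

∇E = (20r³ - 20rs + 2r - 4, -10r² + 10s)
(r₁, s₁) = (1, 1.5) − 0.05·(-12, 5) = (1.6, 1.25)
(r₂, s₂) = (1.6, 1.25) − 0.05·(41.12, -13.1) = (-0.456, 1.905)
∂E/∂s at (-0.456, 1.905) = 16.97064

16.97064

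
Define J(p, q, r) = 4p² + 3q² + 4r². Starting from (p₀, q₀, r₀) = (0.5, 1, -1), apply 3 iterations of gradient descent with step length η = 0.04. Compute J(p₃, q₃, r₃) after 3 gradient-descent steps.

∇J = (8p, 6q, 8r)
(p₁, q₁, r₁) = (0.5, 1, -1) − 0.04·(4, 6, -8) = (0.34, 0.76, -0.68)
(p₂, q₂, r₂) = (0.34, 0.76, -0.68) − 0.04·(2.72, 4.56, -5.44) = (0.2312, 0.5776, -0.4624)
(p₃, q₃, r₃) = (0.2312, 0.5776, -0.4624) − 0.04·(1.8496, 3.4656, -3.6992) = (0.157216, 0.438976, -0.314432)
J(0.157216, 0.438976, -0.314432) = 1.072437198848

1.072437198848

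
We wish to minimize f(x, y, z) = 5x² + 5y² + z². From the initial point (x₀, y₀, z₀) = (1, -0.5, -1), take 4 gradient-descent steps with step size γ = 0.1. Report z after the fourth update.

∇f = (10x, 10y, 2z)
(x₁, y₁, z₁) = (1, -0.5, -1) − 0.1·(10, -5, -2) = (0, 0, -0.8)
(x₂, y₂, z₂) = (0, 0, -0.8) − 0.1·(0, 0, -1.6) = (0, 0, -0.64)
(x₃, y₃, z₃) = (0, 0, -0.64) − 0.1·(0, 0, -1.28) = (0, 0, -0.512)
(x₄, y₄, z₄) = (0, 0, -0.512) − 0.1·(0, 0, -1.024) = (0, 0, -0.4096)
z = -0.4096

-0.4096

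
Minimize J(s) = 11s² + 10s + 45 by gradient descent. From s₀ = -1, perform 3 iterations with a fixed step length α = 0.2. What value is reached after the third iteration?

20.984

J′(s) = 22s + 10
Step 1: J′(-1) = -12; s₁ = -1 − 0.2·(-12) = 1.4
Step 2: J′(1.4) = 40.8; s₂ = 1.4 − 0.2·40.8 = -6.76
Step 3: J′(-6.76) = -138.72; s₃ = -6.76 − 0.2·(-138.72) = 20.984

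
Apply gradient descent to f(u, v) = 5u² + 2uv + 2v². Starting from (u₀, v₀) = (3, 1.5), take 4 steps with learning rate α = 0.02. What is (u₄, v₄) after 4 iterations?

∇f = (10u + 2v, 2u + 4v)
(u₁, v₁) = (3, 1.5) − 0.02·(33, 12) = (2.34, 1.26)
(u₂, v₂) = (2.34, 1.26) − 0.02·(25.92, 9.72) = (1.8216, 1.0656)
(u₃, v₃) = (1.8216, 1.0656) − 0.02·(20.3472, 7.9056) = (1.414656, 0.907488)
(u₄, v₄) = (1.414656, 0.907488) − 0.02·(15.961536, 6.459264) = (1.09542528, 0.77830272)

(1.09542528, 0.77830272)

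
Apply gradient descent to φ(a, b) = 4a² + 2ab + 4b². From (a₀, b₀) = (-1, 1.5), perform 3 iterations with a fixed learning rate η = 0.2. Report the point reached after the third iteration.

∇φ = (8a + 2b, 2a + 8b)
Step 1: at (-1, 1.5), ∇φ = (-5, 10) → (-1, 1.5) − 0.2·(-5, 10) = (0, -0.5)
Step 2: at (0, -0.5), ∇φ = (-1, -4) → (0, -0.5) − 0.2·(-1, -4) = (0.2, 0.3)
Step 3: at (0.2, 0.3), ∇φ = (2.2, 2.8) → (0.2, 0.3) − 0.2·(2.2, 2.8) = (-0.24, -0.26)

(-0.24, -0.26)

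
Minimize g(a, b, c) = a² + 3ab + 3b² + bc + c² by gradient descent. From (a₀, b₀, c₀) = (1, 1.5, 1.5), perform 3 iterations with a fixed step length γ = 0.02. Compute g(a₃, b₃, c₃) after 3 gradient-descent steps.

∇g = (2a + 3b, 3a + 6b + c, b + 2c)
(a₁, b₁, c₁) = (1, 1.5, 1.5) − 0.02·(6.5, 13.5, 4.5) = (0.87, 1.23, 1.41)
(a₂, b₂, c₂) = (0.87, 1.23, 1.41) − 0.02·(5.43, 11.4, 4.05) = (0.7614, 1.002, 1.329)
(a₃, b₃, c₃) = (0.7614, 1.002, 1.329) − 0.02·(4.5288, 9.6252, 3.66) = (0.670824, 0.809496, 1.2558)
g(0.670824, 0.809496, 1.2558) = 6.638542911936

6.638542911936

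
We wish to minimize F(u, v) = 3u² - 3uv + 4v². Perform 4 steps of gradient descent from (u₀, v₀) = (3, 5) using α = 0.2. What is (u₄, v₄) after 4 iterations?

(-1.5168, 2.1312)

∇F = (6u - 3v, -3u + 8v)
(u₁, v₁) = (3, 5) − 0.2·(3, 31) = (2.4, -1.2)
(u₂, v₂) = (2.4, -1.2) − 0.2·(18, -16.8) = (-1.2, 2.16)
(u₃, v₃) = (-1.2, 2.16) − 0.2·(-13.68, 20.88) = (1.536, -2.016)
(u₄, v₄) = (1.536, -2.016) − 0.2·(15.264, -20.736) = (-1.5168, 2.1312)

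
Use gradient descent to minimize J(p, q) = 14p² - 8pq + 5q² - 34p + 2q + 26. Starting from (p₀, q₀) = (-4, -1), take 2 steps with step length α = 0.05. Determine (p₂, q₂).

∇J = (28p - 8q - 34, -8p + 10q + 2)
Step 1: at (-4, -1), ∇J = (-138, 24) → (-4, -1) − 0.05·(-138, 24) = (2.9, -2.2)
Step 2: at (2.9, -2.2), ∇J = (64.8, -43.2) → (2.9, -2.2) − 0.05·(64.8, -43.2) = (-0.34, -0.04)

(-0.34, -0.04)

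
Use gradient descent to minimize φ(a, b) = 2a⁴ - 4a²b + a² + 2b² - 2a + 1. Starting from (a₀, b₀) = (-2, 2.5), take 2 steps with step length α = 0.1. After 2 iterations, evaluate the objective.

∇φ = (8a³ - 8ab + 2a - 2, -4a² + 4b)
Step 1: at (-2, 2.5), ∇φ = (-30, -6) → (-2, 2.5) − 0.1·(-30, -6) = (1, 3.1)
Step 2: at (1, 3.1), ∇φ = (-16.8, 8.4) → (1, 3.1) − 0.1·(-16.8, 8.4) = (2.68, 2.26)
φ(2.68, 2.26) = 51.28244352

51.28244352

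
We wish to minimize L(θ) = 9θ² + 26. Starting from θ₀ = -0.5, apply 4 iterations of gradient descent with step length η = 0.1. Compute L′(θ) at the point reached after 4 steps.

-3.6864

L′(θ) = 18θ
Step 1: L′(-0.5) = -9; θ₁ = -0.5 − 0.1·(-9) = 0.4
Step 2: L′(0.4) = 7.2; θ₂ = 0.4 − 0.1·7.2 = -0.32
Step 3: L′(-0.32) = -5.76; θ₃ = -0.32 − 0.1·(-5.76) = 0.256
Step 4: L′(0.256) = 4.608; θ₄ = 0.256 − 0.1·4.608 = -0.2048
L′(θ) at (-0.2048) = -3.6864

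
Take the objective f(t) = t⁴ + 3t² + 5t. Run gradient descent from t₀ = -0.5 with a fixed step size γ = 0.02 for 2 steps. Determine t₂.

-0.55448984

f′(t) = 4t³ + 6t + 5
Step 1: f′(-0.5) = 1.5; t₁ = -0.5 − 0.02·1.5 = -0.53
Step 2: f′(-0.53) = 1.224492; t₂ = -0.53 − 0.02·1.224492 = -0.55448984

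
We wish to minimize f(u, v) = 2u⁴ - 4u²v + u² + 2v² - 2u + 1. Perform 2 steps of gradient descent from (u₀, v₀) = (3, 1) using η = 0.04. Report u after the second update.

∇f = (8u³ - 8uv + 2u - 2, -4u² + 4v)
(u₁, v₁) = (3, 1) − 0.04·(196, -32) = (-4.84, 2.28)
(u₂, v₂) = (-4.84, 2.28) − 0.04·(-830.437632, -84.5824) = (28.37750528, 5.663296)
u = 28.37750528

28.37750528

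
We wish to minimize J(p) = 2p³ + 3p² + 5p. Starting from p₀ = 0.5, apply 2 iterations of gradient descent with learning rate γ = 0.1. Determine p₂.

J′(p) = 6p² + 6p + 5
Step 1: J′(0.5) = 9.5; p₁ = 0.5 − 0.1·9.5 = -0.45
Step 2: J′(-0.45) = 3.515; p₂ = -0.45 − 0.1·3.515 = -0.8015

-0.8015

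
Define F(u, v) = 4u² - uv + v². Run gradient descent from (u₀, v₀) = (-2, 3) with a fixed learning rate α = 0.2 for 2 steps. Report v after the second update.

∇F = (8u - v, -u + 2v)
Step 1: at (-2, 3), ∇F = (-19, 8) → (-2, 3) − 0.2·(-19, 8) = (1.8, 1.4)
Step 2: at (1.8, 1.4), ∇F = (13, 1) → (1.8, 1.4) − 0.2·(13, 1) = (-0.8, 1.2)
v = 1.2

1.2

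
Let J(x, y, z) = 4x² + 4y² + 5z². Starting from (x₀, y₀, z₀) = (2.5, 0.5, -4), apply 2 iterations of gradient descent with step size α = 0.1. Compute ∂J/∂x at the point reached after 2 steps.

∇J = (8x, 8y, 10z)
Step 1: at (2.5, 0.5, -4), ∇J = (20, 4, -40) → (2.5, 0.5, -4) − 0.1·(20, 4, -40) = (0.5, 0.1, 0)
Step 2: at (0.5, 0.1, 0), ∇J = (4, 0.8, 0) → (0.5, 0.1, 0) − 0.1·(4, 0.8, 0) = (0.1, 0.02, 0)
∂J/∂x at (0.1, 0.02, 0) = 0.8

0.8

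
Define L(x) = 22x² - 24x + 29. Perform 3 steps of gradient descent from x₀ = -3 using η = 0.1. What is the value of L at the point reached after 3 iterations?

L′(x) = 44x - 24
Step 1: L′(-3) = -156; x₁ = -3 − 0.1·(-156) = 12.6
Step 2: L′(12.6) = 530.4; x₂ = 12.6 − 0.1·530.4 = -40.44
Step 3: L′(-40.44) = -1803.36; x₃ = -40.44 − 0.1·(-1803.36) = 139.896
L(139.896) = 427231.093952

427231.093952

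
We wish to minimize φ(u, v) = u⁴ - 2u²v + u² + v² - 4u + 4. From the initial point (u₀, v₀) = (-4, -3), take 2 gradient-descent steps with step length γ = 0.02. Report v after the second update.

∇φ = (4u³ - 4uv + 2u - 4, -2u² + 2v)
Step 1: at (-4, -3), ∇φ = (-316, -38) → (-4, -3) − 0.02·(-316, -38) = (2.32, -2.24)
Step 2: at (2.32, -2.24), ∇φ = (71.375872, -15.2448) → (2.32, -2.24) − 0.02·(71.375872, -15.2448) = (0.89248256, -1.935104)
v = -1.935104

-1.935104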